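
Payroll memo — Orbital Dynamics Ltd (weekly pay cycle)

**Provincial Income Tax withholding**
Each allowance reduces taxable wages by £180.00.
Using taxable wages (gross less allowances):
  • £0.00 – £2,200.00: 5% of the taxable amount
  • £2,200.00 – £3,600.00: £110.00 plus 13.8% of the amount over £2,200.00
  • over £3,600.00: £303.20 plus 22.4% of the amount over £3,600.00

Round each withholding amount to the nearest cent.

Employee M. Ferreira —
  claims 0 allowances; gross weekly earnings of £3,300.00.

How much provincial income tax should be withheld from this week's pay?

Provincial Income Tax: taxable = £3,300.00
  £110.00 + 13.8% × (£3,300.00 − £2,200.00) = £110.00 + 13.8% × £1,100.00 = £261.80

£261.80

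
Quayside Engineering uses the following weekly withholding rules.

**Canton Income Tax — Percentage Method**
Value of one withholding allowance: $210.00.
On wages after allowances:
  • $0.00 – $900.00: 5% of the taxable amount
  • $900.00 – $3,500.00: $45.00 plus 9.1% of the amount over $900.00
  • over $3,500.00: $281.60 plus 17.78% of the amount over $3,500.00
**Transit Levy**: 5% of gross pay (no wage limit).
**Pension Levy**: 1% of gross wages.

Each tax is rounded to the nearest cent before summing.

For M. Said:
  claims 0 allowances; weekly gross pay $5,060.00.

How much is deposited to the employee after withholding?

$4,197.43

Canton Income Tax: taxable = $5,060.00
  $281.60 + 17.78% × ($5,060.00 − $3,500.00) = $281.60 + 17.78% × $1,560.00 = $558.97
Transit Levy: 5% × $5,060.00 = $253.00
Pension Levy: 1% × $5,060.00 = $50.60
Total withheld: $558.97 + $253.00 + $50.60 = $862.57
Net pay: $5,060.00 − $862.57 = $4,197.43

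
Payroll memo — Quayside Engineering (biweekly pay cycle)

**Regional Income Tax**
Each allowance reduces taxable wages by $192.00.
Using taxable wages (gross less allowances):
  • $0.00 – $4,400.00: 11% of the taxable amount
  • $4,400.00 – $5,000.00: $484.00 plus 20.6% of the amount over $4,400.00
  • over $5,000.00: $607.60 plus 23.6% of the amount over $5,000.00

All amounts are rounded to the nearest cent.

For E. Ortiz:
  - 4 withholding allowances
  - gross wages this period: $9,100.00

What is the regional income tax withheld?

Regional Income Tax: taxable = $9,100.00 − 4×$192.00 = $8,332.00
  $607.60 + 23.6% × ($8,332.00 − $5,000.00) = $607.60 + 23.6% × $3,332.00 = $1,393.95

$1,393.95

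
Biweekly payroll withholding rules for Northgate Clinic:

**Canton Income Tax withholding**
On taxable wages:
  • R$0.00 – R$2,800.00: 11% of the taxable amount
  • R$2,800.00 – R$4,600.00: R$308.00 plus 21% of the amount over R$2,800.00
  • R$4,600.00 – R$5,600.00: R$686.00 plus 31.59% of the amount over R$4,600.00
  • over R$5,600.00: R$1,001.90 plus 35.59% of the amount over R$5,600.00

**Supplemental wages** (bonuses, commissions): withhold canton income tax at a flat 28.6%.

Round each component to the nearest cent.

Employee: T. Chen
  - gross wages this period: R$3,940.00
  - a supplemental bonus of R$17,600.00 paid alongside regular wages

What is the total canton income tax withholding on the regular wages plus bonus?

R$5,581.00

Canton Income Tax: taxable = R$3,940.00
  R$308.00 + 21% × (R$3,940.00 − R$2,800.00) = R$308.00 + 21% × R$1,140.00 = R$547.40
Supplemental (28.6% flat on bonus): 28.6% × R$17,600.00 = R$5,033.60
Total canton income tax: R$547.40 + R$5,033.60 = R$5,581.00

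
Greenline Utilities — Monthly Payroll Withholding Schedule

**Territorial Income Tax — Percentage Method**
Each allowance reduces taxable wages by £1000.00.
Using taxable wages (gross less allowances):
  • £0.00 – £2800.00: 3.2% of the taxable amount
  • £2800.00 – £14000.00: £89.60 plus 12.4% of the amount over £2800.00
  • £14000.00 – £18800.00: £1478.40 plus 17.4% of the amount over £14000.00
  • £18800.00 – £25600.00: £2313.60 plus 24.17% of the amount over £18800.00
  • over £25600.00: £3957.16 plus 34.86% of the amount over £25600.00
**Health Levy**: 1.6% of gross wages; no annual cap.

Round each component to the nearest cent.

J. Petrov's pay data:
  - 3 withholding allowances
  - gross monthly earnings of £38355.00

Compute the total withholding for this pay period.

£7971.43

Territorial Income Tax: taxable = £38355.00 − 3×£1000.00 = £35355.00
  £3957.16 + 34.86% × (£35355.00 − £25600.00) = £3957.16 + 34.86% × £9755.00 = £7357.75
Health Levy: 1.6% × £38355.00 = £613.68
Total: £7357.75 + £613.68 = £7971.43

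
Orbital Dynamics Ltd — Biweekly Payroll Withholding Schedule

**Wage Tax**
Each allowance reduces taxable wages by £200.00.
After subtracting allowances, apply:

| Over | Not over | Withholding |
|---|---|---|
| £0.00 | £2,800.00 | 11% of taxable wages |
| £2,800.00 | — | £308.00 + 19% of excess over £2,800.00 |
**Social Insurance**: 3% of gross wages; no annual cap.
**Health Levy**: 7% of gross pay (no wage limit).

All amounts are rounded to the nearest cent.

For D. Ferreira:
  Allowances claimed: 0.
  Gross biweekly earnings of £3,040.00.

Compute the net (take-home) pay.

£2,382.40

Wage Tax: taxable = £3,040.00
  £308.00 + 19% × (£3,040.00 − £2,800.00) = £308.00 + 19% × £240.00 = £353.60
Social Insurance: 3% × £3,040.00 = £91.20
Health Levy: 7% × £3,040.00 = £212.80
Total withheld: £353.60 + £91.20 + £212.80 = £657.60
Net pay: £3,040.00 − £657.60 = £2,382.40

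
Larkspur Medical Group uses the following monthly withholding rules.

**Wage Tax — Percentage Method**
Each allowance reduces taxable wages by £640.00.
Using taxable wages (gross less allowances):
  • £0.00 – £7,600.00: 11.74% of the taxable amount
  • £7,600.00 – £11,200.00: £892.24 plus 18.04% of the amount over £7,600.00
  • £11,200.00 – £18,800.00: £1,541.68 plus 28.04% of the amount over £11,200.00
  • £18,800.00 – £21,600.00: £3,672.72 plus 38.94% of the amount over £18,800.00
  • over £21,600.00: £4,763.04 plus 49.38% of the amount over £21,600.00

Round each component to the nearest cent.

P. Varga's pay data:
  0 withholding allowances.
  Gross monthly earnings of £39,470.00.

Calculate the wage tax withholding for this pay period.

Wage Tax: taxable = £39,470.00
  £4,763.04 + 49.38% × (£39,470.00 − £21,600.00) = £4,763.04 + 49.38% × £17,870.00 = £13,587.25

£13,587.25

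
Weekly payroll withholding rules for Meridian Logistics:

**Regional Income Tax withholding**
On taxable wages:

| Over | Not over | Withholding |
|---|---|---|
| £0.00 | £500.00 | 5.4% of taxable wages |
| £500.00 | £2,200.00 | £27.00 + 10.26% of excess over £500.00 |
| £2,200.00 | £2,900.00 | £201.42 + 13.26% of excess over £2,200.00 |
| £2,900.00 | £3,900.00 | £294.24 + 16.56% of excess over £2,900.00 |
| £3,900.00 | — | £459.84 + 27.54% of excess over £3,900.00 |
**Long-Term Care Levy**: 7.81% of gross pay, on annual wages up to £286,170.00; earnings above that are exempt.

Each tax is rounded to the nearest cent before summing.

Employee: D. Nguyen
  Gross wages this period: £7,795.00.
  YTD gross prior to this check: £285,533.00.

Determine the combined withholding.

Regional Income Tax: taxable = £7,795.00
  £459.84 + 27.54% × (£7,795.00 − £3,900.00) = £459.84 + 27.54% × £3,895.00 = £1,532.52
Long-Term Care Levy: cap £286,170.00 − YTD £285,533.00 = £637.00 subject; 7.81% × £637.00 = £49.75
Total: £1,532.52 + £49.75 = £1,582.27

£1,582.27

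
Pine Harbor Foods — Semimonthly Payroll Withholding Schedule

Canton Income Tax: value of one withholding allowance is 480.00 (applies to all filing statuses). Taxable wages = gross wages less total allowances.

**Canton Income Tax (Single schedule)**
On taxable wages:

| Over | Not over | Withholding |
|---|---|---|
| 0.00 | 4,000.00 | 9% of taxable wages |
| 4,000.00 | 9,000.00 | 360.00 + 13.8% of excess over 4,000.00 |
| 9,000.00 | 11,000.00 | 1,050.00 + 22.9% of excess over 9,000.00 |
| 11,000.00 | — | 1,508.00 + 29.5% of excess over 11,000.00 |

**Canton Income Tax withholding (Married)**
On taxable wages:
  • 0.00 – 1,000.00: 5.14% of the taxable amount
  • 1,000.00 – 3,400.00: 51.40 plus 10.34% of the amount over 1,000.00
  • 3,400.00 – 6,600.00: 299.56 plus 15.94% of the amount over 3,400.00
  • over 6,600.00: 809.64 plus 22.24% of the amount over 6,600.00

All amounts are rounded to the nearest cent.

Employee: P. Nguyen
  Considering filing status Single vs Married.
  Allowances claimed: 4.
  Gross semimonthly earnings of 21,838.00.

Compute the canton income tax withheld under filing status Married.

3,771.56

Canton Income Tax (Married): taxable = 21,838.00 − 4×480.00 = 19,918.00
  809.64 + 22.24% × (19,918.00 − 6,600.00) = 809.64 + 22.24% × 13,318.00 = 3,771.56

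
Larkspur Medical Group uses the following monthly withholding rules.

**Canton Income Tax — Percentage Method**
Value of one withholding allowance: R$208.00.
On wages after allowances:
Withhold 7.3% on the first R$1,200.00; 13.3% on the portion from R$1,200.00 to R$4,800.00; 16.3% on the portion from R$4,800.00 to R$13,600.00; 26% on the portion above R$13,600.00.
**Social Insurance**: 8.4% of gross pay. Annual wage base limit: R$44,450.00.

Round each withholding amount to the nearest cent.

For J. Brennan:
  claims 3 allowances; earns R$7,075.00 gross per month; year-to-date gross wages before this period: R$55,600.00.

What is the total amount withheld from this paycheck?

Canton Income Tax: taxable = R$7,075.00 − 3×R$208.00 = R$6,451.00
  R$566.40 + 16.3% × (R$6,451.00 − R$4,800.00) = R$566.40 + 16.3% × R$1,651.00 = R$835.51
Social Insurance: YTD R$55,600.00 ≥ cap R$44,450.00 → R$0.00
Total: R$835.51 + R$0.00 = R$835.51

R$835.51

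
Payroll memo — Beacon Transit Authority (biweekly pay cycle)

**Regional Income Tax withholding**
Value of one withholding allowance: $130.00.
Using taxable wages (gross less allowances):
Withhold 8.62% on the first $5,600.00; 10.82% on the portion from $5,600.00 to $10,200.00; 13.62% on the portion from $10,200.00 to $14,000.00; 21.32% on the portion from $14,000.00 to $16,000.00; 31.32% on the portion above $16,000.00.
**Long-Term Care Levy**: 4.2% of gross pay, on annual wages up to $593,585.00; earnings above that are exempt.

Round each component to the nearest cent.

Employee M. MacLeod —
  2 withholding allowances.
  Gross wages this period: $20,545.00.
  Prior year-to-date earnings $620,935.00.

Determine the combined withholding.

$3,266.46

Regional Income Tax: taxable = $20,545.00 − 2×$130.00 = $20,285.00
  $1,924.40 + 31.32% × ($20,285.00 − $16,000.00) = $1,924.40 + 31.32% × $4,285.00 = $3,266.46
Long-Term Care Levy: YTD $620,935.00 ≥ cap $593,585.00 → $0.00
Total: $3,266.46 + $0.00 = $3,266.46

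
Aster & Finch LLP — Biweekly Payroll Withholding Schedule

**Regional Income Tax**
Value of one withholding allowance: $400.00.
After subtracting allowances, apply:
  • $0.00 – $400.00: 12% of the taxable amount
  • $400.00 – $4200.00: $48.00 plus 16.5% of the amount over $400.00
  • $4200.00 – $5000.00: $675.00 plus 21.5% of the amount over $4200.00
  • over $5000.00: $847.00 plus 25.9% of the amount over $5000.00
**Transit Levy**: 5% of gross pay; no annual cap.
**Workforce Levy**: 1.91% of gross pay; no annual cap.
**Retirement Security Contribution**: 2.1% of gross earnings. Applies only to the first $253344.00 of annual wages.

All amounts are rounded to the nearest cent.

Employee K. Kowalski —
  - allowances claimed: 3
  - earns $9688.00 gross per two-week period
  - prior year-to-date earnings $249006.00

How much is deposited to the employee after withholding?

$7177.07

Regional Income Tax: taxable = $9688.00 − 3×$400.00 = $8488.00
  $847.00 + 25.9% × ($8488.00 − $5000.00) = $847.00 + 25.9% × $3488.00 = $1750.39
Transit Levy: 5% × $9688.00 = $484.40
Workforce Levy: 1.91% × $9688.00 = $185.04
Retirement Security Contribution: cap $253344.00 − YTD $249006.00 = $4338.00 subject; 2.1% × $4338.00 = $91.10
Total withheld: $1750.39 + $484.40 + $185.04 + $91.10 = $2510.93
Net pay: $9688.00 − $2510.93 = $7177.07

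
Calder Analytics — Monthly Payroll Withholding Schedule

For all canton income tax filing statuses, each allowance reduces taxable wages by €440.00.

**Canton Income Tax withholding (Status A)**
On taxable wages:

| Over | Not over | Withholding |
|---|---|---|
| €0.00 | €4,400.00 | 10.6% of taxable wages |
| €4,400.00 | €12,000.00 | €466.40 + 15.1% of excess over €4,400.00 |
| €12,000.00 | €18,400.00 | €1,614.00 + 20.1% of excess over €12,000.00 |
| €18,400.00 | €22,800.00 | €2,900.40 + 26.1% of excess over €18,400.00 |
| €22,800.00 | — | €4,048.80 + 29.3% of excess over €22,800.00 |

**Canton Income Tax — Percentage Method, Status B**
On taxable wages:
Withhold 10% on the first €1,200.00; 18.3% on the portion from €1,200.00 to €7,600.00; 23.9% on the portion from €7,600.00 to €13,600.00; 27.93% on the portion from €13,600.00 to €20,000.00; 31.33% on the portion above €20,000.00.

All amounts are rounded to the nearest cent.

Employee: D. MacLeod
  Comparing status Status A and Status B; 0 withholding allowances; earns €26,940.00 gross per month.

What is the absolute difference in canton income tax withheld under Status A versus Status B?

Canton Income Tax (Status A): taxable = €26,940.00
  €4,048.80 + 29.3% × (€26,940.00 − €22,800.00) = €4,048.80 + 29.3% × €4,140.00 = €5,261.82
Canton Income Tax (Status B): taxable = €26,940.00
  €4,512.72 + 31.33% × (€26,940.00 − €20,000.00) = €4,512.72 + 31.33% × €6,940.00 = €6,687.02
Difference: |€5,261.82 − €6,687.02| = €1,425.20 (higher under Status B)

€1,425.20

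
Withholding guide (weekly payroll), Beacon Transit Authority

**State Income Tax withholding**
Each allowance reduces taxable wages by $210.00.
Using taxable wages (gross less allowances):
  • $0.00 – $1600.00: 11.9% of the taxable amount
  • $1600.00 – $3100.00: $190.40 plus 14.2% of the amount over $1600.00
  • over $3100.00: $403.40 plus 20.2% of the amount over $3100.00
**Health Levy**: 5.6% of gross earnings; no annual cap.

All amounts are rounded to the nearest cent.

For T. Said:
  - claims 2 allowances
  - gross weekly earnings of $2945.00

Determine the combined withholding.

$486.67

State Income Tax: taxable = $2945.00 − 2×$210.00 = $2525.00
  $190.40 + 14.2% × ($2525.00 − $1600.00) = $190.40 + 14.2% × $925.00 = $321.75
Health Levy: 5.6% × $2945.00 = $164.92
Total: $321.75 + $164.92 = $486.67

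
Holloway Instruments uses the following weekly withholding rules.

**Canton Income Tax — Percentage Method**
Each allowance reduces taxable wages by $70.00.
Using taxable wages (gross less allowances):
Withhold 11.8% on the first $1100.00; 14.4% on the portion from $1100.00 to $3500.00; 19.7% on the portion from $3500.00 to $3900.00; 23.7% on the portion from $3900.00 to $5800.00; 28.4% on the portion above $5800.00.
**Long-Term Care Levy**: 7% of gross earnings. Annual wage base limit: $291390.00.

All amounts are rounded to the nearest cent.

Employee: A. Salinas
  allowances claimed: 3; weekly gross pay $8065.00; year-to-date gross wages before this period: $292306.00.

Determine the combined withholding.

$1588.12

Canton Income Tax: taxable = $8065.00 − 3×$70.00 = $7855.00
  $1004.50 + 28.4% × ($7855.00 − $5800.00) = $1004.50 + 28.4% × $2055.00 = $1588.12
Long-Term Care Levy: YTD $292306.00 ≥ cap $291390.00 → $0.00
Total: $1588.12 + $0.00 = $1588.12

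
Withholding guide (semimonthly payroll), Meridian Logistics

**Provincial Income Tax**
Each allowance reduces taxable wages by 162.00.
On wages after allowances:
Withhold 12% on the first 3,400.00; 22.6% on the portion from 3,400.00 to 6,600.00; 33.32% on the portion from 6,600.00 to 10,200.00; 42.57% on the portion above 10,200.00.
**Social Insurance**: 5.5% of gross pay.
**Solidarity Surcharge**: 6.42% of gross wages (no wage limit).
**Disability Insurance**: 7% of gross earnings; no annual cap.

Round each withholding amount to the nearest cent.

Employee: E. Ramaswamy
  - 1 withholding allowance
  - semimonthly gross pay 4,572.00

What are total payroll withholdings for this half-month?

1,501.28

Provincial Income Tax: taxable = 4,572.00 − 1×162.00 = 4,410.00
  408.00 + 22.6% × (4,410.00 − 3,400.00) = 408.00 + 22.6% × 1,010.00 = 636.26
Social Insurance: 5.5% × 4,572.00 = 251.46
Solidarity Surcharge: 6.42% × 4,572.00 = 293.52
Disability Insurance: 7% × 4,572.00 = 320.04
Total: 636.26 + 251.46 + 293.52 + 320.04 = 1,501.28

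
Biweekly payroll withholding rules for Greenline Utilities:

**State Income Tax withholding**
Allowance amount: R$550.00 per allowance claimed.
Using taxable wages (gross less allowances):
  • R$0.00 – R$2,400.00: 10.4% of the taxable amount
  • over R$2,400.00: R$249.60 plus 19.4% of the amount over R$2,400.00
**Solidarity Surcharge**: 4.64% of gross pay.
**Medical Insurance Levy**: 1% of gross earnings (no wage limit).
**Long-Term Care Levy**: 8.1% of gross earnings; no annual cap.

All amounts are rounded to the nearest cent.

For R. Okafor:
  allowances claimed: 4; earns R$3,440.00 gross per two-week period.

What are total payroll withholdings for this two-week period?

State Income Tax: taxable = R$3,440.00 − 4×R$550.00 = R$1,240.00
  10.4% × R$1,240.00 = R$128.96
Solidarity Surcharge: 4.64% × R$3,440.00 = R$159.62
Medical Insurance Levy: 1% × R$3,440.00 = R$34.40
Long-Term Care Levy: 8.1% × R$3,440.00 = R$278.64
Total: R$128.96 + R$159.62 + R$34.40 + R$278.64 = R$601.62

R$601.62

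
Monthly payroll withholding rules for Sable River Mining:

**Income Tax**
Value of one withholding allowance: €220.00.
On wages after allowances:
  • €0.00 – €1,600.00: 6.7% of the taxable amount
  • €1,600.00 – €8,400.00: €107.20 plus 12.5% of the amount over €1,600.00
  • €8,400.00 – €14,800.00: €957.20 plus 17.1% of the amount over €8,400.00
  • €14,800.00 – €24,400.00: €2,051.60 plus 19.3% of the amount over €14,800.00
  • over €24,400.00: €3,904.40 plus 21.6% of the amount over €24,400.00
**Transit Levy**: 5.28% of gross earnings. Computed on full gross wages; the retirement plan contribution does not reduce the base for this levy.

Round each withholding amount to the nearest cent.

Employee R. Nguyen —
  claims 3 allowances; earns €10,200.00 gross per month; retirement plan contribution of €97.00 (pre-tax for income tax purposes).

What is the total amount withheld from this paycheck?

€1,674.11

Income Tax: taxable = €10,200.00 − €97.00 − 3×€220.00 = €9,443.00
  €957.20 + 17.1% × (€9,443.00 − €8,400.00) = €957.20 + 17.1% × €1,043.00 = €1,135.55
Transit Levy: 5.28% × €10,200.00 = €538.56
Total: €1,135.55 + €538.56 = €1,674.11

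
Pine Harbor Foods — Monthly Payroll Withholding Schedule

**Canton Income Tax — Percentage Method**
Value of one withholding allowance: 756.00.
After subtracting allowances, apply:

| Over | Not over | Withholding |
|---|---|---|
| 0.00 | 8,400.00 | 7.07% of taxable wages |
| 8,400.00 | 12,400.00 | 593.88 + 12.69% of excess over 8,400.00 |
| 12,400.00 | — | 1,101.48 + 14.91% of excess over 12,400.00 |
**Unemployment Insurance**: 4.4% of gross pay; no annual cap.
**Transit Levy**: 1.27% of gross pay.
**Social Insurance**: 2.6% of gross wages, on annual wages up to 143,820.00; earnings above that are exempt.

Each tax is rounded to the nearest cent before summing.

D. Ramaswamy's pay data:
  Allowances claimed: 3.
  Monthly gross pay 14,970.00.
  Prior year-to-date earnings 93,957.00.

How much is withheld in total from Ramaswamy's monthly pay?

2,384.53

Canton Income Tax: taxable = 14,970.00 − 3×756.00 = 12,702.00
  1,101.48 + 14.91% × (12,702.00 − 12,400.00) = 1,101.48 + 14.91% × 302.00 = 1,146.51
Unemployment Insurance: 4.4% × 14,970.00 = 658.68
Transit Levy: 1.27% × 14,970.00 = 190.12
Social Insurance: 2.6% × 14,970.00 = 389.22
Total: 1,146.51 + 658.68 + 190.12 + 389.22 = 2,384.53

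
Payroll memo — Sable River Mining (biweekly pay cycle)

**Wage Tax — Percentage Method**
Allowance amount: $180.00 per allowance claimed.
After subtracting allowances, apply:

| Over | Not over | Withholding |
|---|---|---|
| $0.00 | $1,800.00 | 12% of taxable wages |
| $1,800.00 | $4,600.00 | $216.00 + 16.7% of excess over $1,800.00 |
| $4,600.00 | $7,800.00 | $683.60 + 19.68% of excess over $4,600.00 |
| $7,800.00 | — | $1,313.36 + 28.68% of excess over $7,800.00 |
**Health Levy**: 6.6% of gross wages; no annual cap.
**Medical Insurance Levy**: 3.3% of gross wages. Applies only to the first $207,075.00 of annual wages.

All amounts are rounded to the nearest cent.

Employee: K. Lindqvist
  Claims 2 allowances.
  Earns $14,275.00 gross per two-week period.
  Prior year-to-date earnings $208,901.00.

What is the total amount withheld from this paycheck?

$4,009.29

Wage Tax: taxable = $14,275.00 − 2×$180.00 = $13,915.00
  $1,313.36 + 28.68% × ($13,915.00 − $7,800.00) = $1,313.36 + 28.68% × $6,115.00 = $3,067.14
Health Levy: 6.6% × $14,275.00 = $942.15
Medical Insurance Levy: YTD $208,901.00 ≥ cap $207,075.00 → $0.00
Total: $3,067.14 + $942.15 + $0.00 = $4,009.29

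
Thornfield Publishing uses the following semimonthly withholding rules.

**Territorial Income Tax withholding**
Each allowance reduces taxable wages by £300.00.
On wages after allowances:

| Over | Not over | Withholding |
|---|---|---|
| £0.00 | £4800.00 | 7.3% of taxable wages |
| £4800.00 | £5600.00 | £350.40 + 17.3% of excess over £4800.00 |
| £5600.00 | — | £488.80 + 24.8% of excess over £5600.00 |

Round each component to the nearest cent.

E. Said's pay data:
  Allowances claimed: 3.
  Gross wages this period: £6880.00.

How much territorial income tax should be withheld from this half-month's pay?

Territorial Income Tax: taxable = £6880.00 − 3×£300.00 = £5980.00
  £488.80 + 24.8% × (£5980.00 − £5600.00) = £488.80 + 24.8% × £380.00 = £583.04

£583.04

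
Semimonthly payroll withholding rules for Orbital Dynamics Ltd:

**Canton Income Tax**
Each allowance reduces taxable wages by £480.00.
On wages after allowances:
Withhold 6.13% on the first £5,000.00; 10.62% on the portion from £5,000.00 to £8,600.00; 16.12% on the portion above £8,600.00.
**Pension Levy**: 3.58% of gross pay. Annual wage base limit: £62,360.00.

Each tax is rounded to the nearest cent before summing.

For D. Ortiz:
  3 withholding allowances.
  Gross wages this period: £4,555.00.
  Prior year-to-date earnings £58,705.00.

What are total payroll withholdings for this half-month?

Canton Income Tax: taxable = £4,555.00 − 3×£480.00 = £3,115.00
  6.13% × £3,115.00 = £190.95
Pension Levy: cap £62,360.00 − YTD £58,705.00 = £3,655.00 subject; 3.58% × £3,655.00 = £130.85
Total: £190.95 + £130.85 = £321.80

£321.80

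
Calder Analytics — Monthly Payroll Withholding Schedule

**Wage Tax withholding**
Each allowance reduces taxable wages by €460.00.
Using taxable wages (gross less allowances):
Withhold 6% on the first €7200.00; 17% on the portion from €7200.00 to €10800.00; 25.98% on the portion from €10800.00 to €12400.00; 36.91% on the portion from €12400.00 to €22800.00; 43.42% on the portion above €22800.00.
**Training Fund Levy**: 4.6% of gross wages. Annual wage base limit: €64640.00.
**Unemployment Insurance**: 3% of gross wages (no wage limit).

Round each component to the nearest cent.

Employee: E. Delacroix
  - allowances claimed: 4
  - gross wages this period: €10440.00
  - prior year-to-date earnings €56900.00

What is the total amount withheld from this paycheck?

Wage Tax: taxable = €10440.00 − 4×€460.00 = €8600.00
  €432.00 + 17% × (€8600.00 − €7200.00) = €432.00 + 17% × €1400.00 = €670.00
Training Fund Levy: cap €64640.00 − YTD €56900.00 = €7740.00 subject; 4.6% × €7740.00 = €356.04
Unemployment Insurance: 3% × €10440.00 = €313.20
Total: €670.00 + €356.04 + €313.20 = €1339.24

€1339.24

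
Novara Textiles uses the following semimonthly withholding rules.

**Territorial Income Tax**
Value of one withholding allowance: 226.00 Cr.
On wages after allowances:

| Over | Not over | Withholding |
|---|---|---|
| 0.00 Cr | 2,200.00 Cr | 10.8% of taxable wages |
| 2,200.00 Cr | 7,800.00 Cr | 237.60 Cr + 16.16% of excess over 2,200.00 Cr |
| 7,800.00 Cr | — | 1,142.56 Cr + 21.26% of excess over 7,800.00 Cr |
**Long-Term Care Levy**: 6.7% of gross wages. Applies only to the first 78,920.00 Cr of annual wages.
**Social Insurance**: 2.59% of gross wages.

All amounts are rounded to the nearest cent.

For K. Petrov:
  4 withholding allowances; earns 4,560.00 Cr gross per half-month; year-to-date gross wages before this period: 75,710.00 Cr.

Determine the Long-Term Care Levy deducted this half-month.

215.07 Cr

Long-Term Care Levy: cap 78,920.00 Cr − YTD 75,710.00 Cr = 3,210.00 Cr subject; 6.7% × 3,210.00 Cr = 215.07 Cr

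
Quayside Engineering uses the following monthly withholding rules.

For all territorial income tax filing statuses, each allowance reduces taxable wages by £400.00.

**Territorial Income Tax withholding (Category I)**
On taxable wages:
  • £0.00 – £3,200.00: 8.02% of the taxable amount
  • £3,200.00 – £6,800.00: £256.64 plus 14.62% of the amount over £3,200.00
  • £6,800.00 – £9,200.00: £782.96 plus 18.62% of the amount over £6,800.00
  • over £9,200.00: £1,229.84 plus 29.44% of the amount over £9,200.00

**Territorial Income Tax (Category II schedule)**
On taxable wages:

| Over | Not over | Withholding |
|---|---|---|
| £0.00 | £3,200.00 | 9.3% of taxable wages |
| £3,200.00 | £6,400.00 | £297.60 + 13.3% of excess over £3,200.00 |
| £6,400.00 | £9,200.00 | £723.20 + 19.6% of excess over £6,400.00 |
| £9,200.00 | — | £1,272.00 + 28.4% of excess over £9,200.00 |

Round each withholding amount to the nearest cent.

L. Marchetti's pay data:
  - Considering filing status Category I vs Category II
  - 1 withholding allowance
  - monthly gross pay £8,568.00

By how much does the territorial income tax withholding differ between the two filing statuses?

£32.05

Territorial Income Tax (Category I): taxable = £8,568.00 − 1×£400.00 = £8,168.00
  £782.96 + 18.62% × (£8,168.00 − £6,800.00) = £782.96 + 18.62% × £1,368.00 = £1,037.68
Territorial Income Tax (Category II): taxable = £8,568.00 − 1×£400.00 = £8,168.00
  £723.20 + 19.6% × (£8,168.00 − £6,400.00) = £723.20 + 19.6% × £1,768.00 = £1,069.73
Difference: |£1,037.68 − £1,069.73| = £32.05 (higher under Category II)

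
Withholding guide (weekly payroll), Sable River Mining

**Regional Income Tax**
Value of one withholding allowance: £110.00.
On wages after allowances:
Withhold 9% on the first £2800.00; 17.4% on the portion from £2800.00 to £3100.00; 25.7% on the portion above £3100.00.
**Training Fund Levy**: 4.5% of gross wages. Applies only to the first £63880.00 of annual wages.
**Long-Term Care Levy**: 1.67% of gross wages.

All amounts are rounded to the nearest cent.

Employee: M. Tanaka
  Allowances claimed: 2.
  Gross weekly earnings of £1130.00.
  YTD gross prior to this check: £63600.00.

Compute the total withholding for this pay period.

Regional Income Tax: taxable = £1130.00 − 2×£110.00 = £910.00
  9% × £910.00 = £81.90
Training Fund Levy: cap £63880.00 − YTD £63600.00 = £280.00 subject; 4.5% × £280.00 = £12.60
Long-Term Care Levy: 1.67% × £1130.00 = £18.87
Total: £81.90 + £12.60 + £18.87 = £113.37

£113.37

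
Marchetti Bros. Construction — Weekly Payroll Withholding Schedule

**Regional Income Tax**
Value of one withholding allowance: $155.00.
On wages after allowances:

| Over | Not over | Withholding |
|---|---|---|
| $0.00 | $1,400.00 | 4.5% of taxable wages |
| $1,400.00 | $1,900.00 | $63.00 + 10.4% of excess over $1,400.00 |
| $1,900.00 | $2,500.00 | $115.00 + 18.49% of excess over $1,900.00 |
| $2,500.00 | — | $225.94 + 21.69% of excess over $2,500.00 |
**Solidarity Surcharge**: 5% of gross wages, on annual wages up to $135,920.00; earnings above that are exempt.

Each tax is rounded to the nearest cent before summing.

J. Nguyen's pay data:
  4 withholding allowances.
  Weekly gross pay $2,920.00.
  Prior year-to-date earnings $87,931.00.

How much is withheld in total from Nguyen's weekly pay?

Regional Income Tax: taxable = $2,920.00 − 4×$155.00 = $2,300.00
  $115.00 + 18.49% × ($2,300.00 − $1,900.00) = $115.00 + 18.49% × $400.00 = $188.96
Solidarity Surcharge: 5% × $2,920.00 = $146.00
Total: $188.96 + $146.00 = $334.96

$334.96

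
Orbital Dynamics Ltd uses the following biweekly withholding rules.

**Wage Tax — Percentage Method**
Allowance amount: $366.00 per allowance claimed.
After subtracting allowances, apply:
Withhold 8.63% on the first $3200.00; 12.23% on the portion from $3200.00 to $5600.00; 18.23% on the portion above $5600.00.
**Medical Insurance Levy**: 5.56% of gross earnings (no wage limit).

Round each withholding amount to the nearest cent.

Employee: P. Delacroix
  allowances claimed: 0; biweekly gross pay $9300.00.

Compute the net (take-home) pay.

Wage Tax: taxable = $9300.00
  $569.68 + 18.23% × ($9300.00 − $5600.00) = $569.68 + 18.23% × $3700.00 = $1244.19
Medical Insurance Levy: 5.56% × $9300.00 = $517.08
Total withheld: $1244.19 + $517.08 = $1761.27
Net pay: $9300.00 − $1761.27 = $7538.73

$7538.73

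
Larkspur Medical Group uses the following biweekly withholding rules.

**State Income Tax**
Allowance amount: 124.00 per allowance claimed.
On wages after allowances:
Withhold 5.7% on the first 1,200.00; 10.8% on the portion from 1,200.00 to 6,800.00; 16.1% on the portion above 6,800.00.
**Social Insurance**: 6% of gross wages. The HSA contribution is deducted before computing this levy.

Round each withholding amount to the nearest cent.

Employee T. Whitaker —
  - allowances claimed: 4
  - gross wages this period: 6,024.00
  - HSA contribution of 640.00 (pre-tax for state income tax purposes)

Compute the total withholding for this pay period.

789.74

State Income Tax: taxable = 6,024.00 − 640.00 − 4×124.00 = 4,888.00
  68.40 + 10.8% × (4,888.00 − 1,200.00) = 68.40 + 10.8% × 3,688.00 = 466.70
Social Insurance: 6% × 5,384.00 = 323.04
Total: 466.70 + 323.04 = 789.74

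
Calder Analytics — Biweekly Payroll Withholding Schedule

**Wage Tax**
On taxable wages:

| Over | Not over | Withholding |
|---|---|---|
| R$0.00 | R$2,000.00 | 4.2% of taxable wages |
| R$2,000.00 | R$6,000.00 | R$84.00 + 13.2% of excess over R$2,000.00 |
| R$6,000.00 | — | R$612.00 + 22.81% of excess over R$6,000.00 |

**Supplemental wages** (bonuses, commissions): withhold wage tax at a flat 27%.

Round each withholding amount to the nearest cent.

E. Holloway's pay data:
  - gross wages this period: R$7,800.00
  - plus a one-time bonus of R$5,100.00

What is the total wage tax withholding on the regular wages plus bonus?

Wage Tax: taxable = R$7,800.00
  R$612.00 + 22.81% × (R$7,800.00 − R$6,000.00) = R$612.00 + 22.81% × R$1,800.00 = R$1,022.58
Supplemental (27% flat on bonus): 27% × R$5,100.00 = R$1,377.00
Total wage tax: R$1,022.58 + R$1,377.00 = R$2,399.58

R$2,399.58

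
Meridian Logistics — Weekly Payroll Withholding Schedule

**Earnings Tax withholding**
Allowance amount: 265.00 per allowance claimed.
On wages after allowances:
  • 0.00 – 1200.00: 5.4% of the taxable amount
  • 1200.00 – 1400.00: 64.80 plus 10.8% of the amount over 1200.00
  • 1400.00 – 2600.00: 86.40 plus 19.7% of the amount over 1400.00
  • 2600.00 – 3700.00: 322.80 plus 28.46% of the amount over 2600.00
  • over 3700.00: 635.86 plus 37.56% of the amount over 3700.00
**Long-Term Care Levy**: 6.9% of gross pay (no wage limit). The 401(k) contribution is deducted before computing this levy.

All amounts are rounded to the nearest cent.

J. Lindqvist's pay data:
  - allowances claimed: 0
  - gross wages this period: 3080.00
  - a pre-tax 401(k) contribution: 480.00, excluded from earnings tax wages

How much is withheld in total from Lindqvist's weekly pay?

502.20

Earnings Tax: taxable = 3080.00 − 480.00 = 2600.00
  86.40 + 19.7% × (2600.00 − 1400.00) = 86.40 + 19.7% × 1200.00 = 322.80
Long-Term Care Levy: 6.9% × 2600.00 = 179.40
Total: 322.80 + 179.40 = 502.20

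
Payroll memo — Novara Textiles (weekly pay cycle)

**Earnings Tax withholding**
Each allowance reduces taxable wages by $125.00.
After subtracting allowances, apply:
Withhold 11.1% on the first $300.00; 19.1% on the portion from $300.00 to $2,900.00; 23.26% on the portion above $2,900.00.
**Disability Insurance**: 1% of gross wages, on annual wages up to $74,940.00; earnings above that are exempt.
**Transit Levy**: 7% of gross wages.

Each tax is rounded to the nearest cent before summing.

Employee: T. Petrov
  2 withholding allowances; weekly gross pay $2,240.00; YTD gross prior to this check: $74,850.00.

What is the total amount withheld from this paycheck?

Earnings Tax: taxable = $2,240.00 − 2×$125.00 = $1,990.00
  $33.30 + 19.1% × ($1,990.00 − $300.00) = $33.30 + 19.1% × $1,690.00 = $356.09
Disability Insurance: cap $74,940.00 − YTD $74,850.00 = $90.00 subject; 1% × $90.00 = $0.90
Transit Levy: 7% × $2,240.00 = $156.80
Total: $356.09 + $0.90 + $156.80 = $513.79

$513.79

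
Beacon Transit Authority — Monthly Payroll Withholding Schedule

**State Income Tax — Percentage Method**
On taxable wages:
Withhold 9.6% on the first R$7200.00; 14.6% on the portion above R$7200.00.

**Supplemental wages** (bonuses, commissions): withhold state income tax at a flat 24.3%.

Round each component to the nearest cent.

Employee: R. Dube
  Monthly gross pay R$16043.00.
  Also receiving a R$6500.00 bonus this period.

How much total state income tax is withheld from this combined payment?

State Income Tax: taxable = R$16043.00
  R$691.20 + 14.6% × (R$16043.00 − R$7200.00) = R$691.20 + 14.6% × R$8843.00 = R$1982.28
Supplemental (24.3% flat on bonus): 24.3% × R$6500.00 = R$1579.50
Total state income tax: R$1982.28 + R$1579.50 = R$3561.78

R$3561.78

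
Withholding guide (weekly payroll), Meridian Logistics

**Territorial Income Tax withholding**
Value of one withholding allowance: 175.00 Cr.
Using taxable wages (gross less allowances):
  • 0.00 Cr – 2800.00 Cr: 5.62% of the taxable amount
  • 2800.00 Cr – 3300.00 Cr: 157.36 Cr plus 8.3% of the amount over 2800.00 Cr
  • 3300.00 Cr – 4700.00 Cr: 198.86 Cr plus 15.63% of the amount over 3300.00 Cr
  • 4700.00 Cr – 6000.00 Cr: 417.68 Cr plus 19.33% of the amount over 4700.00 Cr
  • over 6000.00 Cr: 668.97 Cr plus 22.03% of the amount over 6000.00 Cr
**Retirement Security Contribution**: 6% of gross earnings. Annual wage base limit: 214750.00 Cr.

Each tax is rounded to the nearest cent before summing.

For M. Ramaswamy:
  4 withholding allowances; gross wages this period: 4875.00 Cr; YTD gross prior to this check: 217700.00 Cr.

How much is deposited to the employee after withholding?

4539.38 Cr

Territorial Income Tax: taxable = 4875.00 Cr − 4×175.00 Cr = 4175.00 Cr
  198.86 Cr + 15.63% × (4175.00 Cr − 3300.00 Cr) = 198.86 Cr + 15.63% × 875.00 Cr = 335.62 Cr
Retirement Security Contribution: YTD 217700.00 Cr ≥ cap 214750.00 Cr → 0.00 Cr
Total withheld: 335.62 Cr + 0.00 Cr = 335.62 Cr
Net pay: 4875.00 Cr − 335.62 Cr = 4539.38 Cr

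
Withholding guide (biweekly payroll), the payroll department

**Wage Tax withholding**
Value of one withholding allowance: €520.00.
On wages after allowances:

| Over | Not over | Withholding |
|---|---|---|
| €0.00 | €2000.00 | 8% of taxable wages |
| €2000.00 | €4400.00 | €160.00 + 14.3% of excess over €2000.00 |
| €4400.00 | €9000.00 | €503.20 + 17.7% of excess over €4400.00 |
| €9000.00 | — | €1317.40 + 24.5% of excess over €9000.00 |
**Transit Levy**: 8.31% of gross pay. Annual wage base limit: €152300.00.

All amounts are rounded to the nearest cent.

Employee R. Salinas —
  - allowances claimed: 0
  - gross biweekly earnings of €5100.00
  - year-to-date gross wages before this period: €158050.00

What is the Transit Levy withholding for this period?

Transit Levy: YTD €158050.00 ≥ cap €152300.00 → €0.00

€0.00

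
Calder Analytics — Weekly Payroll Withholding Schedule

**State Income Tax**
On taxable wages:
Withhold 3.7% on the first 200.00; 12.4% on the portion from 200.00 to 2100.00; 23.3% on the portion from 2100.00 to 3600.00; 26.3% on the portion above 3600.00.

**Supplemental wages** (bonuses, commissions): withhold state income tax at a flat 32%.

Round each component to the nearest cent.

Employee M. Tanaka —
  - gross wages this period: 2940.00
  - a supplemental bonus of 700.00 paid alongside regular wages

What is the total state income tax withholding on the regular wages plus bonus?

State Income Tax: taxable = 2940.00
  243.00 + 23.3% × (2940.00 − 2100.00) = 243.00 + 23.3% × 840.00 = 438.72
Supplemental (32% flat on bonus): 32% × 700.00 = 224.00
Total state income tax: 438.72 + 224.00 = 662.72

662.72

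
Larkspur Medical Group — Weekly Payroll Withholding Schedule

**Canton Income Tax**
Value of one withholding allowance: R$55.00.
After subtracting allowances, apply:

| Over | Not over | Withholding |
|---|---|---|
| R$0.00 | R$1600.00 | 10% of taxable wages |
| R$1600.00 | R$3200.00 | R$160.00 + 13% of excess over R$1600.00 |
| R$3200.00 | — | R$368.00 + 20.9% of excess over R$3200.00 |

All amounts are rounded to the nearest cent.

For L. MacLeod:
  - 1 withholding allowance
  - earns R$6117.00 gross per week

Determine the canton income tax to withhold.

Canton Income Tax: taxable = R$6117.00 − 1×R$55.00 = R$6062.00
  R$368.00 + 20.9% × (R$6062.00 − R$3200.00) = R$368.00 + 20.9% × R$2862.00 = R$966.16

R$966.16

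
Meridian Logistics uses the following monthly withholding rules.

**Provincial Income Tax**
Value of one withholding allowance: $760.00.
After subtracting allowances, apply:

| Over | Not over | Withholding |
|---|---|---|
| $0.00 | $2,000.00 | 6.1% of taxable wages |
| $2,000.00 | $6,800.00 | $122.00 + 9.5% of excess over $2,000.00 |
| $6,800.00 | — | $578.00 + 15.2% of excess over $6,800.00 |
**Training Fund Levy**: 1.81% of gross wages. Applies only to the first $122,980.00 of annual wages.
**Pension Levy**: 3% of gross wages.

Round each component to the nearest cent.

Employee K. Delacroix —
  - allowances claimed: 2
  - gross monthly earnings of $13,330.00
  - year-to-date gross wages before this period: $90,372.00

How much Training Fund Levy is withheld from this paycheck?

$241.27

Training Fund Levy: 1.81% × $13,330.00 = $241.27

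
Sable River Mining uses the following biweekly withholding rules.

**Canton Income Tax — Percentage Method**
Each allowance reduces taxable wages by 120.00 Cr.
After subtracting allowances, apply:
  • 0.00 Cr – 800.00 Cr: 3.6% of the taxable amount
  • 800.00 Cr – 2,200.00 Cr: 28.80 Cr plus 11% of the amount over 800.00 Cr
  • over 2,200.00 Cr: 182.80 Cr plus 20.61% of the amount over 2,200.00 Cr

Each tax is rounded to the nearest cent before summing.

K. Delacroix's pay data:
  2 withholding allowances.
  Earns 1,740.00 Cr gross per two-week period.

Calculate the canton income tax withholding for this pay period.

Canton Income Tax: taxable = 1,740.00 Cr − 2×120.00 Cr = 1,500.00 Cr
  28.80 Cr + 11% × (1,500.00 Cr − 800.00 Cr) = 28.80 Cr + 11% × 700.00 Cr = 105.80 Cr

105.80 Cr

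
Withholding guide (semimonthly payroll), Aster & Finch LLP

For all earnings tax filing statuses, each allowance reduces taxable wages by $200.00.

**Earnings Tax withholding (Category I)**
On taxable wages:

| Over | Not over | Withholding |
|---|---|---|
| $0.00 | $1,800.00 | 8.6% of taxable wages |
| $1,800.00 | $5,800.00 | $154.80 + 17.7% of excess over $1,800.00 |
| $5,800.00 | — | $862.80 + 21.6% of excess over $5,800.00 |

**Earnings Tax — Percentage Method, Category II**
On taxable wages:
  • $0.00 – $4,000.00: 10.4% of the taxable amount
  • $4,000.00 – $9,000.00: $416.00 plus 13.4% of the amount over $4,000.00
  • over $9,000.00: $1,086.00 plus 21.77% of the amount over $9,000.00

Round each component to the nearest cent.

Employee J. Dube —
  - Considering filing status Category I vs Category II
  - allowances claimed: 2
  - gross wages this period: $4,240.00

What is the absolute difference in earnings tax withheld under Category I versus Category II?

$116.52

Earnings Tax (Category I): taxable = $4,240.00 − 2×$200.00 = $3,840.00
  $154.80 + 17.7% × ($3,840.00 − $1,800.00) = $154.80 + 17.7% × $2,040.00 = $515.88
Earnings Tax (Category II): taxable = $4,240.00 − 2×$200.00 = $3,840.00
  10.4% × $3,840.00 = $399.36
Difference: |$515.88 − $399.36| = $116.52 (higher under Category I)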